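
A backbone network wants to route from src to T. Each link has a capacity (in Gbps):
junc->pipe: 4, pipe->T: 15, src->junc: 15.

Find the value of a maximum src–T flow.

Augment src->junc->pipe->T: bottleneck 4. Total 4.
No augmenting path remains in the residual graph.

4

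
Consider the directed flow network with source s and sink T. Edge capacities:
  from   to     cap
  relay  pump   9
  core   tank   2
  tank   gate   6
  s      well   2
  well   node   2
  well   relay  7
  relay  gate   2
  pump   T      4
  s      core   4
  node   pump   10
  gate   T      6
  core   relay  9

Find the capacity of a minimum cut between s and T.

Max flow = 6 (via 3 augmenting paths).
In the residual at optimum, the set reachable from s is {s}.
Cut edges: s->well (cap 2), s->core (cap 4). Sum = 6.

6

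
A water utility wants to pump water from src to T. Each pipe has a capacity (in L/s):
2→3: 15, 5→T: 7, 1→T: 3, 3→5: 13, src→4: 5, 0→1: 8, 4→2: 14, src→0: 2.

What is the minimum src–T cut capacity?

Max flow = 7 (via 2 augmenting paths).
In the residual at optimum, the set reachable from src is {src}.
Cut edges: src→4 (cap 5), src→0 (cap 2). Sum = 7.

7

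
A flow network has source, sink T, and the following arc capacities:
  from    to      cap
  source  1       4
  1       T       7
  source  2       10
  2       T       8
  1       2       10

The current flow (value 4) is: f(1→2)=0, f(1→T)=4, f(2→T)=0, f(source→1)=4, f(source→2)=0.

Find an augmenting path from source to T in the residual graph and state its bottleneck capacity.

source→2→T, bottleneck 8

Residual along source→2→T: source→2: 10, 2→T: 8.
Bottleneck = min = 8.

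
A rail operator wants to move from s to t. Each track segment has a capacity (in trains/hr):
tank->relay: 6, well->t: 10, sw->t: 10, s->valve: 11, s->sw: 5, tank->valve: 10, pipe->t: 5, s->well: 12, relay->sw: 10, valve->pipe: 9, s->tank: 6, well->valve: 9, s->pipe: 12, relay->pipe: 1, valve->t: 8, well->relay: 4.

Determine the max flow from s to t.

Augment s->well->t: bottleneck 10. Total 10.
Augment s->valve->t: bottleneck 8. Total 18.
Augment s->sw->t: bottleneck 5. Total 23.
Augment s->pipe->t: bottleneck 5. Total 28.
Augment s->tank->relay->sw->t: bottleneck 5. Total 33.
No augmenting path remains in the residual graph.

33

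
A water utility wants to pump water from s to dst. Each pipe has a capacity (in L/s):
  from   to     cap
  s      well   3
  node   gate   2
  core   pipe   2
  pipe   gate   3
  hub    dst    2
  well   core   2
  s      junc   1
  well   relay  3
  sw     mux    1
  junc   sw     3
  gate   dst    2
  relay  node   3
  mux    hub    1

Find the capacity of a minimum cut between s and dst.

Max flow = 3 (via 2 augmenting paths).
In the residual at optimum, the set reachable from s is {core, gate, node, pipe, relay, s, well}.
Cut edges: s→junc (cap 1), gate→dst (cap 2). Sum = 3.

3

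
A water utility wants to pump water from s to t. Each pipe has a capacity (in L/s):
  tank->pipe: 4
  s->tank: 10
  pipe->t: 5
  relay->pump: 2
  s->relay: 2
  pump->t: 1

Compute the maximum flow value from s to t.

Augment s->relay->pump->t: bottleneck 1. Total 1.
Augment s->tank->pipe->t: bottleneck 4. Total 5.
No augmenting path remains in the residual graph.

5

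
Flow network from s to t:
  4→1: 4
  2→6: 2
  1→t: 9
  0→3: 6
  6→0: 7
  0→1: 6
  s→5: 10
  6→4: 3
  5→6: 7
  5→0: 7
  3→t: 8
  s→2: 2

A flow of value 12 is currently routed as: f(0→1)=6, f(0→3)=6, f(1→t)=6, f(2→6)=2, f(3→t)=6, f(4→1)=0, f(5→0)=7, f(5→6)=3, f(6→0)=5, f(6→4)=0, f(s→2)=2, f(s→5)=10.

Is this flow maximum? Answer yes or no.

Yes

Residual reachable from s: {s}; t is not reachable.
Saturated cut: s→2, s→5 with total capacity 12 = current flow value. Flow is maximum.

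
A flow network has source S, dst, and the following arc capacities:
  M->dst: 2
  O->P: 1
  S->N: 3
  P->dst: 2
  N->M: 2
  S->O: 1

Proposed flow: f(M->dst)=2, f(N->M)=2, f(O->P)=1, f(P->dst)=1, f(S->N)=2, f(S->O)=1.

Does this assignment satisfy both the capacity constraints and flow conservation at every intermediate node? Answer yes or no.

Every edge has 0 ≤ f(e) ≤ cap(e).
At each intermediate node, inflow equals outflow.

Yes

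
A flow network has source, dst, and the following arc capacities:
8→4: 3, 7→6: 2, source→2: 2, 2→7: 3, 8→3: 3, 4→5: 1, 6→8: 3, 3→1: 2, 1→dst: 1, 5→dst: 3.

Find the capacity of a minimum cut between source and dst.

Max flow = 2 (via 2 augmenting paths).
In the residual at optimum, the set reachable from source is {source}.
Cut edges: source→2 (cap 2). Sum = 2.

2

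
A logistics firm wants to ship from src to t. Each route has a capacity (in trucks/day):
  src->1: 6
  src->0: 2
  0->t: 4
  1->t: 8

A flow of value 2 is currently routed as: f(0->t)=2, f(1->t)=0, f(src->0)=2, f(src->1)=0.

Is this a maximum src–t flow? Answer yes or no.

Residual path src->1->t has bottleneck 6 > 0.
Pushing 6 along it raises the flow to 8, so the given flow is not maximum.

No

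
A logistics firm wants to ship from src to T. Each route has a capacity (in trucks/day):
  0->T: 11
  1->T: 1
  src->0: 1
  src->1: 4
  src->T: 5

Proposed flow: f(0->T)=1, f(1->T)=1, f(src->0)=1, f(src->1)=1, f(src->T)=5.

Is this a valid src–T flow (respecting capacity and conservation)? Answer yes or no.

Yes

Every edge has 0 ≤ f(e) ≤ cap(e).
At each intermediate node, inflow equals outflow.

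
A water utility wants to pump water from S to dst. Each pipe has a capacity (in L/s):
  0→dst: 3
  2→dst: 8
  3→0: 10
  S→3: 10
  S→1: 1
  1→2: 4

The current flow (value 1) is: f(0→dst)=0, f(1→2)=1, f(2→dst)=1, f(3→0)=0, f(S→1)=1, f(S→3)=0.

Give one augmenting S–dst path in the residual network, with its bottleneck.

S→3→0→dst, bottleneck 3

Residual along S→3→0→dst: S→3: 10, 3→0: 10, 0→dst: 3.
Bottleneck = min = 3.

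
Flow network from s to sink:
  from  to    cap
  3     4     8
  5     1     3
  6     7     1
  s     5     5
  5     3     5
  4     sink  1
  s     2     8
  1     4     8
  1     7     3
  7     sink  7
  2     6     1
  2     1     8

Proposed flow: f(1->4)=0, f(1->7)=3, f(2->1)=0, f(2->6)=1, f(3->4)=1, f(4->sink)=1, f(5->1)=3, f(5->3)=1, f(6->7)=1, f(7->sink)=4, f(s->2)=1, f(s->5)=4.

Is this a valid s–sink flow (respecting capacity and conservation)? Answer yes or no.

Yes

Every edge has 0 ≤ f(e) ≤ cap(e).
At each intermediate node, inflow equals outflow.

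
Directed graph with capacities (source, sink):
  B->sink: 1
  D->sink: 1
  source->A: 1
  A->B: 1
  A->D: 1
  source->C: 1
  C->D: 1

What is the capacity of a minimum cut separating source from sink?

2

Max flow = 2 (via 2 augmenting paths).
In the residual at optimum, the set reachable from source is {source}.
Cut edges: source->C (cap 1), source->A (cap 1). Sum = 2.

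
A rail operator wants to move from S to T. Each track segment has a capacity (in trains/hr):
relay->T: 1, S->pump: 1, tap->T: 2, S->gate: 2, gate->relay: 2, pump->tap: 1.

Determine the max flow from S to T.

Augment S->gate->relay->T: bottleneck 1. Total 1.
Augment S->pump->tap->T: bottleneck 1. Total 2.
No augmenting path remains in the residual graph.

2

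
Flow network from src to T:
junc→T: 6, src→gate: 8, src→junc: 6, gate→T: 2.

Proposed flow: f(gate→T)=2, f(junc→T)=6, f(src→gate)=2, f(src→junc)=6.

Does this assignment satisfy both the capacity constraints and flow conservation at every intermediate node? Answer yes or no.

Every edge has 0 ≤ f(e) ≤ cap(e).
At each intermediate node, inflow equals outflow.

Yes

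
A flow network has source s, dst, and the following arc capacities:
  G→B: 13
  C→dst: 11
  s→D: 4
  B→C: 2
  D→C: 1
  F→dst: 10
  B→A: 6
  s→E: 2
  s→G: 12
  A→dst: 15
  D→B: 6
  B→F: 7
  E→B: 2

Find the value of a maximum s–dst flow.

16

Augment s→D→C→dst: bottleneck 1. Total 1.
Augment s→G→B→A→dst: bottleneck 6. Total 7.
Augment s→G→B→F→dst: bottleneck 6. Total 13.
Augment s→E→B→F→dst: bottleneck 1. Total 14.
Augment s→E→B→C→dst: bottleneck 1. Total 15.
Augment s→D→B→C→dst: bottleneck 1. Total 16.
No augmenting path remains in the residual graph.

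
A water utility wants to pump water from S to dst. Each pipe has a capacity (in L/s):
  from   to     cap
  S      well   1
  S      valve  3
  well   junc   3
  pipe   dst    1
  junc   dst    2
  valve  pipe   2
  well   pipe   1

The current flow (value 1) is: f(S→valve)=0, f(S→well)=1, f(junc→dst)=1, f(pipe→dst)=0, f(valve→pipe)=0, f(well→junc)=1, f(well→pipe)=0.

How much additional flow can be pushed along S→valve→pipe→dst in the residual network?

1

Residual capacities along the path: S→valve: 3, valve→pipe: 2, pipe→dst: 1.
Minimum is 1.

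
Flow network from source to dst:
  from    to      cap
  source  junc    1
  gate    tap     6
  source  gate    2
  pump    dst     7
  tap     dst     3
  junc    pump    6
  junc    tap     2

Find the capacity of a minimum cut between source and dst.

3

Max flow = 3 (via 2 augmenting paths).
In the residual at optimum, the set reachable from source is {source}.
Cut edges: source→junc (cap 1), source→gate (cap 2). Sum = 3.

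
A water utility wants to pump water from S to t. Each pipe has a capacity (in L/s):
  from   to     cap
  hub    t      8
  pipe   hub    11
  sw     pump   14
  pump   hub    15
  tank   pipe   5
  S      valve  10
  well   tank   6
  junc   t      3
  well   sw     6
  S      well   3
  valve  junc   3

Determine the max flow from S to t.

Augment S→valve→junc→t: bottleneck 3. Total 3.
Augment S→well→sw→pump→hub→t: bottleneck 3. Total 6.
No augmenting path remains in the residual graph.

6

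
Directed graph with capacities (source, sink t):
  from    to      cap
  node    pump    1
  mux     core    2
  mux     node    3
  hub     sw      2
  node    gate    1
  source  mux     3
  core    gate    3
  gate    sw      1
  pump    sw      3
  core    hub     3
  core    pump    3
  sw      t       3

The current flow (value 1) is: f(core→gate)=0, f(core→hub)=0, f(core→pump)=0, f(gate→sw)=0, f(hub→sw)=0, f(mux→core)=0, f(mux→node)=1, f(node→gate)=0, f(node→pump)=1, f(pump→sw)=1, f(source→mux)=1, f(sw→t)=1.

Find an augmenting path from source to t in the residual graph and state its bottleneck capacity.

Residual along source→mux→node→gate→sw→t: source→mux: 2, mux→node: 2, node→gate: 1, gate→sw: 1, sw→t: 2.
Bottleneck = min = 1.

source→mux→node→gate→sw→t, bottleneck 1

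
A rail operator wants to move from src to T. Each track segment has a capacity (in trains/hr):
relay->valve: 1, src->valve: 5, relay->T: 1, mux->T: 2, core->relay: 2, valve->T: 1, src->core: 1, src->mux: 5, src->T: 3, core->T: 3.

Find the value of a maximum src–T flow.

Augment src->T: bottleneck 3. Total 3.
Augment src->mux->T: bottleneck 2. Total 5.
Augment src->core->T: bottleneck 1. Total 6.
Augment src->valve->T: bottleneck 1. Total 7.
No augmenting path remains in the residual graph.

7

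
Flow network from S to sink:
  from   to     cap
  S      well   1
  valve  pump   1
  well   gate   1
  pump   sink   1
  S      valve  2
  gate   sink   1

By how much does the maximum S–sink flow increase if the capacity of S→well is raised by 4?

0

Original max flow = 2.
Even with extra capacity on S→well, another cut of capacity 2 remains binding.
New max flow = 2. Increase = 0.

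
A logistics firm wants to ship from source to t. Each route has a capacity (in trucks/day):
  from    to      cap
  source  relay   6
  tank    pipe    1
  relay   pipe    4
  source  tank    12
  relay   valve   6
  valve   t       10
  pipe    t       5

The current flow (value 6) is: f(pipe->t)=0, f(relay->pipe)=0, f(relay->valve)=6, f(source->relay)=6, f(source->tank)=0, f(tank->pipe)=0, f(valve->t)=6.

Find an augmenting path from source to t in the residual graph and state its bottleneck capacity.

Residual along source->tank->pipe->t: source->tank: 12, tank->pipe: 1, pipe->t: 5.
Bottleneck = min = 1.

source->tank->pipe->t, bottleneck 1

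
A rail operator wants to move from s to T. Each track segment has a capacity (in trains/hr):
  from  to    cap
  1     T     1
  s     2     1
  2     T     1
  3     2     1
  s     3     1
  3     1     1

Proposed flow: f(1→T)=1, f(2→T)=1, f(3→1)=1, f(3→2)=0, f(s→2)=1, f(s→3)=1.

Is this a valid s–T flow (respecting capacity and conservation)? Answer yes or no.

Yes

Every edge has 0 ≤ f(e) ≤ cap(e).
At each intermediate node, inflow equals outflow.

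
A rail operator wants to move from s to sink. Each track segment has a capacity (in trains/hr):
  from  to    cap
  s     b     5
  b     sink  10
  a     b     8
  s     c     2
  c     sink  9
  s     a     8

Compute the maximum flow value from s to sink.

12

Augment s->c->sink: bottleneck 2. Total 2.
Augment s->b->sink: bottleneck 5. Total 7.
Augment s->a->b->sink: bottleneck 5. Total 12.
No augmenting path remains in the residual graph.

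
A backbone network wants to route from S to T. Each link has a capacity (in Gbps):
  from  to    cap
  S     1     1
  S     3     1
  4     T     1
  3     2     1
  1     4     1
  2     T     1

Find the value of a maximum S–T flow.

2

Augment S->1->4->T: bottleneck 1. Total 1.
Augment S->3->2->T: bottleneck 1. Total 2.
No augmenting path remains in the residual graph.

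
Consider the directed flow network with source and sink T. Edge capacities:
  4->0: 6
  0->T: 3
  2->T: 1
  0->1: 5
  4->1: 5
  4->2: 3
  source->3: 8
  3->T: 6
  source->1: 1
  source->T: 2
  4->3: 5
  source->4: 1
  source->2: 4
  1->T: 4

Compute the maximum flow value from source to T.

Augment source->T: bottleneck 2. Total 2.
Augment source->2->T: bottleneck 1. Total 3.
Augment source->3->T: bottleneck 6. Total 9.
Augment source->1->T: bottleneck 1. Total 10.
Augment source->4->0->T: bottleneck 1. Total 11.
No augmenting path remains in the residual graph.

11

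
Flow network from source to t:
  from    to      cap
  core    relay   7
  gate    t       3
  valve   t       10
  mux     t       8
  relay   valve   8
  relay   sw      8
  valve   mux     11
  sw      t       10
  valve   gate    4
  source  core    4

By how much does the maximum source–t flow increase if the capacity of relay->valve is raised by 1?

Original max flow = 4.
Edge relay->valve does not cross the min cut (source side {source}), so extra capacity there cannot help.
New max flow = 4. Increase = 0.

0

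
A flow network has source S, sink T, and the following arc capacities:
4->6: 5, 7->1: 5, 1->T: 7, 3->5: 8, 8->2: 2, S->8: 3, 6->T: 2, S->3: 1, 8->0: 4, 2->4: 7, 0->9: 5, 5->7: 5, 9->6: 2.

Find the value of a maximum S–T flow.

3

Augment S->8->2->4->6->T: bottleneck 2. Total 2.
Augment S->3->5->7->1->T: bottleneck 1. Total 3.
No augmenting path remains in the residual graph.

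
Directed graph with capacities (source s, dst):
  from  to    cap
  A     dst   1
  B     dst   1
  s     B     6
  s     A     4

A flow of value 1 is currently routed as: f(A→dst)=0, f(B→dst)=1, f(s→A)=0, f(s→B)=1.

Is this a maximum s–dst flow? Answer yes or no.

Residual path s→A→dst has bottleneck 1 > 0.
Pushing 1 along it raises the flow to 2, so the given flow is not maximum.

No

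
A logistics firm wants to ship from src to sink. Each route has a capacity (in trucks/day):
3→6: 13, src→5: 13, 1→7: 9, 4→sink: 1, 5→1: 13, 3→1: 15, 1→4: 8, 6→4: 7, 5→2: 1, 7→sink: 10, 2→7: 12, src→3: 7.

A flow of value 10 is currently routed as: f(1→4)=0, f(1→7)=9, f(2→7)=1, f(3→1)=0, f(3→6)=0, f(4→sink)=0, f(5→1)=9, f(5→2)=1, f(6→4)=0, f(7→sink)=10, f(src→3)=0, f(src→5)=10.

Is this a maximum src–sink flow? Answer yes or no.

No

Residual path src→5→1→4→sink has bottleneck 1 > 0.
Pushing 1 along it raises the flow to 11, so the given flow is not maximum.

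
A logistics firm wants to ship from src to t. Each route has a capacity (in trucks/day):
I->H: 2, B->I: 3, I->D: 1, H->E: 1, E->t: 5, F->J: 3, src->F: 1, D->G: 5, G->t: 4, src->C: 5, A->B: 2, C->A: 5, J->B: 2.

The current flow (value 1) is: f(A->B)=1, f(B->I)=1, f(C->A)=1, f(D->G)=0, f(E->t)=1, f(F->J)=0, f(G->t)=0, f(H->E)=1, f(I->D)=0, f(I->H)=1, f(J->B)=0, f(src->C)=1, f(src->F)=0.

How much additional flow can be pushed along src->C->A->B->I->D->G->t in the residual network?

Residual capacities along the path: src->C: 4, C->A: 4, A->B: 1, B->I: 2, I->D: 1, D->G: 5, G->t: 4.
Minimum is 1.

1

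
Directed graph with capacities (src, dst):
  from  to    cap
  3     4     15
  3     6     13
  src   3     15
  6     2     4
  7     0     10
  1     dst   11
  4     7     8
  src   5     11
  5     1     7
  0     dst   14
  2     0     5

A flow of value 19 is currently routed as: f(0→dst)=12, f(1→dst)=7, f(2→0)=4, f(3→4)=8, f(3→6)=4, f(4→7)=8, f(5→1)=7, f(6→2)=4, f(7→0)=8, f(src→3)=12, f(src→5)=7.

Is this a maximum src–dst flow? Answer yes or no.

Residual reachable from src: {3, 4, 5, 6, src}; dst is not reachable.
Saturated cut: 4→7, 6→2, 5→1 with total capacity 19 = current flow value. Flow is maximum.

Yes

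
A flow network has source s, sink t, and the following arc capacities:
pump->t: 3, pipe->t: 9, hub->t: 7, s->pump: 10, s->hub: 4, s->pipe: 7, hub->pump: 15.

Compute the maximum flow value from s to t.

14

Augment s->pipe->t: bottleneck 7. Total 7.
Augment s->hub->t: bottleneck 4. Total 11.
Augment s->pump->t: bottleneck 3. Total 14.
No augmenting path remains in the residual graph.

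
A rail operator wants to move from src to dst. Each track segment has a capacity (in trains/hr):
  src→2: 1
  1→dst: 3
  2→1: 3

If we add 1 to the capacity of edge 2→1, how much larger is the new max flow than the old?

Original max flow = 1.
Edge 2→1 does not cross the min cut (source side {src}), so extra capacity there cannot help.
New max flow = 1. Increase = 0.

0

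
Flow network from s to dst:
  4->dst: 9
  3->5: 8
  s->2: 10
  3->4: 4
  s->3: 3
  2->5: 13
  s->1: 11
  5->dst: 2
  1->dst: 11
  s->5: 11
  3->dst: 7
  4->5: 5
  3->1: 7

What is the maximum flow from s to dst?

Augment s->3->dst: bottleneck 3. Total 3.
Augment s->1->dst: bottleneck 11. Total 14.
Augment s->5->dst: bottleneck 2. Total 16.
No augmenting path remains in the residual graph.

16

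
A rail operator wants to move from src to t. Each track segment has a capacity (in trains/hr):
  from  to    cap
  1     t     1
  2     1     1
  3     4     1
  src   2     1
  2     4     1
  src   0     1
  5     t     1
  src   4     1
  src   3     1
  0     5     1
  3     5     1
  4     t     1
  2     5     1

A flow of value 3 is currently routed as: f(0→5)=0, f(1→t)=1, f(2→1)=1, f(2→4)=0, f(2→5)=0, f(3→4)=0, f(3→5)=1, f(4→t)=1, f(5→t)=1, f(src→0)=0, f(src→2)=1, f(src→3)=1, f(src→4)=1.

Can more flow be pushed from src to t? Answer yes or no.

No

Residual reachable from src: {0, 3, 4, 5, src}; t is not reachable.
Saturated cut: src→2, 5→t, 4→t with total capacity 3 = current flow value. Flow is maximum.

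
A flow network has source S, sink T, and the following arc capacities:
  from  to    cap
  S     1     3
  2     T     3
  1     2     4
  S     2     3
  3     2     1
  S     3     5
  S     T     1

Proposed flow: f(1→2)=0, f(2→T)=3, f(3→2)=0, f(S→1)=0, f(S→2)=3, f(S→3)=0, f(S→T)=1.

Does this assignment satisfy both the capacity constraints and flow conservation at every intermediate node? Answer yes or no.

Yes

Every edge has 0 ≤ f(e) ≤ cap(e).
At each intermediate node, inflow equals outflow.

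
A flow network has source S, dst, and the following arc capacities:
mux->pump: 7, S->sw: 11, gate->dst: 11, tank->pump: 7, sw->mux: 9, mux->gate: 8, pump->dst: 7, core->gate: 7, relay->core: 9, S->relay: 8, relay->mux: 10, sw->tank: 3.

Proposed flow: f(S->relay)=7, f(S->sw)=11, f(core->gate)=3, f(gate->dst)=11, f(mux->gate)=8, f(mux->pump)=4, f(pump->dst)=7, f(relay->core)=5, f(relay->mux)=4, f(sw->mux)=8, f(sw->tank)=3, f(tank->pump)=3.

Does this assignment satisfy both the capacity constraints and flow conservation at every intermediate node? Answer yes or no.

No

Conservation fails at relay: inflow 7 ≠ outflow 9.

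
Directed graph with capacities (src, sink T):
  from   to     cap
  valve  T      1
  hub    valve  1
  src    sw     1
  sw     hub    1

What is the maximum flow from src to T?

1

Augment src→sw→hub→valve→T: bottleneck 1. Total 1.
No augmenting path remains in the residual graph.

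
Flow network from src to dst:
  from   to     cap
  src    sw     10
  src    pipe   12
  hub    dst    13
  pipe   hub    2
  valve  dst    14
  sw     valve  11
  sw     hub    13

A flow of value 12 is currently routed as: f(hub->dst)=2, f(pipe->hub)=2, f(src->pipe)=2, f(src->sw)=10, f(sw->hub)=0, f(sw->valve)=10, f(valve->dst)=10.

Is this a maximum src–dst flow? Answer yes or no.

Yes

Residual reachable from src: {pipe, src}; dst is not reachable.
Saturated cut: src->sw, pipe->hub with total capacity 12 = current flow value. Flow is maximum.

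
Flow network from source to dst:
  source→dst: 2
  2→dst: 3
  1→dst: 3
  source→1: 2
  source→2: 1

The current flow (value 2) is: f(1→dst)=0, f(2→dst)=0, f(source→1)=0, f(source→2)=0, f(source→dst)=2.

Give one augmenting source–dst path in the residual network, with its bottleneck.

source→2→dst, bottleneck 1

Residual along source→2→dst: source→2: 1, 2→dst: 3.
Bottleneck = min = 1.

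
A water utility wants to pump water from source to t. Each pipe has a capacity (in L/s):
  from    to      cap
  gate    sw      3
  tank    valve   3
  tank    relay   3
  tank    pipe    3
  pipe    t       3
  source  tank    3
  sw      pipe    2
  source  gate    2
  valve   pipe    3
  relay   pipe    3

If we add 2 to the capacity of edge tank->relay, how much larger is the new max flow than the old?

Original max flow = 3.
Edge tank->relay does not cross the min cut (source side {gate, pipe, relay, source, sw, tank, valve}), so extra capacity there cannot help.
New max flow = 3. Increase = 0.

0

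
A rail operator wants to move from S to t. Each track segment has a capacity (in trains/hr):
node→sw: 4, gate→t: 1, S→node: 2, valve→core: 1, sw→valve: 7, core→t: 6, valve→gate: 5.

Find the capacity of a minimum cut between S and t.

Max flow = 2 (via 2 augmenting paths).
In the residual at optimum, the set reachable from S is {S}.
Cut edges: S→node (cap 2). Sum = 2.

2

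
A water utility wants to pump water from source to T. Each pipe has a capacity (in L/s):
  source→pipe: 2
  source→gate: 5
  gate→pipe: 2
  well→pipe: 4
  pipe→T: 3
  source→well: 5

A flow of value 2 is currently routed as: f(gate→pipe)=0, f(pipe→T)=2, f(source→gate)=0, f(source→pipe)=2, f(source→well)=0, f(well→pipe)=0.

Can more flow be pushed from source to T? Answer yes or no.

Residual path source→gate→pipe→T has bottleneck 1 > 0.
Pushing 1 along it raises the flow to 3, so the given flow is not maximum.

Yes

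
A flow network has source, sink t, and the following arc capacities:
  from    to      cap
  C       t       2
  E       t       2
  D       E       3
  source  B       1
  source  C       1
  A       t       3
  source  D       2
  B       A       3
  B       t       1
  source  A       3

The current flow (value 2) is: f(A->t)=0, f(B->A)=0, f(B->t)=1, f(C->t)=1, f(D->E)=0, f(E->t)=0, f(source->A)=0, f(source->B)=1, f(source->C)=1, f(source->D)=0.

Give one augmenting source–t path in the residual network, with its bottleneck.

source->A->t, bottleneck 3

Residual along source->A->t: source->A: 3, A->t: 3.
Bottleneck = min = 3.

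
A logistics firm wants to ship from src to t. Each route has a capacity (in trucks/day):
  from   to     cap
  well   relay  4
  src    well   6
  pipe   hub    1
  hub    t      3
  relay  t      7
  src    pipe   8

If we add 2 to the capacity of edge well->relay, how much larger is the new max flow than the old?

Original max flow = 5.
After raising cap(well->relay), augmenting paths through that edge carry 2 more units.
New max flow = 7. Increase = 2.

2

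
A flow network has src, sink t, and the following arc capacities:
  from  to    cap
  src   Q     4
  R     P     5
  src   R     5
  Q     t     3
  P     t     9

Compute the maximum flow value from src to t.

Augment src→Q→t: bottleneck 3. Total 3.
Augment src→R→P→t: bottleneck 5. Total 8.
No augmenting path remains in the residual graph.

8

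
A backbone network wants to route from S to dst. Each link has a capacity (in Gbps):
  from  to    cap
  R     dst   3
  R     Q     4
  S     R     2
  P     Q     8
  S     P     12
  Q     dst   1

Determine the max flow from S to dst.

Augment S→R→dst: bottleneck 2. Total 2.
Augment S→P→Q→dst: bottleneck 1. Total 3.
No augmenting path remains in the residual graph.

3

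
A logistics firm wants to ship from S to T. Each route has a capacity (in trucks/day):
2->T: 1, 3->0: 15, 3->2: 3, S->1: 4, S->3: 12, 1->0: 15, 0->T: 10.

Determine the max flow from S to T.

Augment S->1->0->T: bottleneck 4. Total 4.
Augment S->3->0->T: bottleneck 6. Total 10.
Augment S->3->2->T: bottleneck 1. Total 11.
No augmenting path remains in the residual graph.

11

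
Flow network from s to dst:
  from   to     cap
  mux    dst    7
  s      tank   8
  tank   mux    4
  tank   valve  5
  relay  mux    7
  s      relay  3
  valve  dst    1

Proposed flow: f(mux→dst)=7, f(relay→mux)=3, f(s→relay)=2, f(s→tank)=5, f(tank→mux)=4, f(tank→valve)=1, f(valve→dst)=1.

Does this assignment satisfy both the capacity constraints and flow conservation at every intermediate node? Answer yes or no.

No

Conservation fails at relay: inflow 2 ≠ outflow 3.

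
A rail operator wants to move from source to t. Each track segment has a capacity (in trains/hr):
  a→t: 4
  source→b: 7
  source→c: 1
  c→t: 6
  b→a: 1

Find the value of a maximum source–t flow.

Augment source→c→t: bottleneck 1. Total 1.
Augment source→b→a→t: bottleneck 1. Total 2.
No augmenting path remains in the residual graph.

2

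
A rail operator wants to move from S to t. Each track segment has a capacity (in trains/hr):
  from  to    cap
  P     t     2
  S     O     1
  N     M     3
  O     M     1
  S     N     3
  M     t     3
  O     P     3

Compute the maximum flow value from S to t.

Augment S->O->P->t: bottleneck 1. Total 1.
Augment S->N->M->t: bottleneck 3. Total 4.
No augmenting path remains in the residual graph.

4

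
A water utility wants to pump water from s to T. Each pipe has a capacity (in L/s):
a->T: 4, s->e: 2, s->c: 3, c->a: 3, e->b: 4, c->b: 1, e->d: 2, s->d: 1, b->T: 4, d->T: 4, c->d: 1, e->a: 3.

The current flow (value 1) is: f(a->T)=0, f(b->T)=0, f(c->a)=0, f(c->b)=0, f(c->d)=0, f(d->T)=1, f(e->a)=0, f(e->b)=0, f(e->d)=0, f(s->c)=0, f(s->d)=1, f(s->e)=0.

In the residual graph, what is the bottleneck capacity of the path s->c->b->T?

Residual capacities along the path: s->c: 3, c->b: 1, b->T: 4.
Minimum is 1.

1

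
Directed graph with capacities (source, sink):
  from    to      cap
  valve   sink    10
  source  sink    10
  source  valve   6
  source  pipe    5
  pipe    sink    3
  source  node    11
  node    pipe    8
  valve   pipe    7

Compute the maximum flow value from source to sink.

Augment source→sink: bottleneck 10. Total 10.
Augment source→valve→sink: bottleneck 6. Total 16.
Augment source→pipe→sink: bottleneck 3. Total 19.
No augmenting path remains in the residual graph.

19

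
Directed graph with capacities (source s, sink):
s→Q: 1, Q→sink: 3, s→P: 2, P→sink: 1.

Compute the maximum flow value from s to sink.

Augment s→P→sink: bottleneck 1. Total 1.
Augment s→Q→sink: bottleneck 1. Total 2.
No augmenting path remains in the residual graph.

2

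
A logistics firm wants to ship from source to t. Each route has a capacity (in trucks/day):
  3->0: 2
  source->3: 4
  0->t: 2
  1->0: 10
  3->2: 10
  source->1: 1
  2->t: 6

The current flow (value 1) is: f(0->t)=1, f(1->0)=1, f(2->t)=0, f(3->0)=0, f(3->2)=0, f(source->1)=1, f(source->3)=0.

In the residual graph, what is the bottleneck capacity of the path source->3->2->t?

Residual capacities along the path: source->3: 4, 3->2: 10, 2->t: 6.
Minimum is 4.

4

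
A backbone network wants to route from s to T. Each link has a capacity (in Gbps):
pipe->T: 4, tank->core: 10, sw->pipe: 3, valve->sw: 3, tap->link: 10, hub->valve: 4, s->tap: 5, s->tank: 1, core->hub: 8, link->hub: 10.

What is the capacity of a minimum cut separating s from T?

3

Max flow = 3 (via 1 augmenting path).
In the residual at optimum, the set reachable from s is {core, hub, link, s, tank, tap, valve}.
Cut edges: valve->sw (cap 3). Sum = 3.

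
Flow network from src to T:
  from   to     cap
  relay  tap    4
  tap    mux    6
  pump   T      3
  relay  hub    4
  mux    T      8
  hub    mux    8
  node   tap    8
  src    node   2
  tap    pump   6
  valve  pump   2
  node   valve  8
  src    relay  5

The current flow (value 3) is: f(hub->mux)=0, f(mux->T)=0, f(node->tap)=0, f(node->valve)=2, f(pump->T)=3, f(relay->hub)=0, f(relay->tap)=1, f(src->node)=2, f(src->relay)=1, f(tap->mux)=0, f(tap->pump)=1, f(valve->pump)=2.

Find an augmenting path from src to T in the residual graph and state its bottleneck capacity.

src->relay->tap->mux->T, bottleneck 3

Residual along src->relay->tap->mux->T: src->relay: 4, relay->tap: 3, tap->mux: 6, mux->T: 8.
Bottleneck = min = 3.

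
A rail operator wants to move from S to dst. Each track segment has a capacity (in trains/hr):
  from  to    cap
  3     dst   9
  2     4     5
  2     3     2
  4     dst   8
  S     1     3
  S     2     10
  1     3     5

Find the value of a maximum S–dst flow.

10

Augment S->2->4->dst: bottleneck 5. Total 5.
Augment S->2->3->dst: bottleneck 2. Total 7.
Augment S->1->3->dst: bottleneck 3. Total 10.
No augmenting path remains in the residual graph.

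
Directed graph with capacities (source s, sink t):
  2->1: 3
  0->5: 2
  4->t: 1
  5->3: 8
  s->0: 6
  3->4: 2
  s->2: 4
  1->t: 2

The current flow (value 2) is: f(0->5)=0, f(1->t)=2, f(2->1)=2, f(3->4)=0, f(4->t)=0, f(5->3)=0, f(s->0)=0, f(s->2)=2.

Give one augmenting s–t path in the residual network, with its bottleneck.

s->0->5->3->4->t, bottleneck 1

Residual along s->0->5->3->4->t: s->0: 6, 0->5: 2, 5->3: 8, 3->4: 2, 4->t: 1.
Bottleneck = min = 1.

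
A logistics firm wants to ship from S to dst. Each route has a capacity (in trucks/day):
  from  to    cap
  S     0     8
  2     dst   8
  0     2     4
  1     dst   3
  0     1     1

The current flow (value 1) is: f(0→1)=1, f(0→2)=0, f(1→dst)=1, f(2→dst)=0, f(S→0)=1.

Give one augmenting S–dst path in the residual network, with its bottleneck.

S→0→2→dst, bottleneck 4

Residual along S→0→2→dst: S→0: 7, 0→2: 4, 2→dst: 8.
Bottleneck = min = 4.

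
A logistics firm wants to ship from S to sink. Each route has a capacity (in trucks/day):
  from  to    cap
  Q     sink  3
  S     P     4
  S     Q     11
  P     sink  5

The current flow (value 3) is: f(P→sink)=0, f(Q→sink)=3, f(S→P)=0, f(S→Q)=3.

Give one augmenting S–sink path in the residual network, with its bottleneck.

S→P→sink, bottleneck 4

Residual along S→P→sink: S→P: 4, P→sink: 5.
Bottleneck = min = 4.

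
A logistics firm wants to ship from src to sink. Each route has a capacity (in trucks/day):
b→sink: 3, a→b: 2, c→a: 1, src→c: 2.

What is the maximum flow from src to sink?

Augment src→c→a→b→sink: bottleneck 1. Total 1.
No augmenting path remains in the residual graph.

1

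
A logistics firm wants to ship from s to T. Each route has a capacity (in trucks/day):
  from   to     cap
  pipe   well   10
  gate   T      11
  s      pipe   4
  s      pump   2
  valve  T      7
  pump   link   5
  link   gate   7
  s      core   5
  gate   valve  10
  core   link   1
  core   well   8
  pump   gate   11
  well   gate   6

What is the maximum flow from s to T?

9

Augment s->pump->gate->T: bottleneck 2. Total 2.
Augment s->pipe->well->gate->T: bottleneck 4. Total 6.
Augment s->core->link->gate->T: bottleneck 1. Total 7.
Augment s->core->well->gate->T: bottleneck 2. Total 9.
No augmenting path remains in the residual graph.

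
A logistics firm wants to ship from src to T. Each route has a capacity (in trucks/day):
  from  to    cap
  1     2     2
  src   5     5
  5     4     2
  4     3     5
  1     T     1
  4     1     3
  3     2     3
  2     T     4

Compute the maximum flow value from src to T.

Augment src->5->4->1->T: bottleneck 1. Total 1.
Augment src->5->4->3->2->T: bottleneck 1. Total 2.
No augmenting path remains in the residual graph.

2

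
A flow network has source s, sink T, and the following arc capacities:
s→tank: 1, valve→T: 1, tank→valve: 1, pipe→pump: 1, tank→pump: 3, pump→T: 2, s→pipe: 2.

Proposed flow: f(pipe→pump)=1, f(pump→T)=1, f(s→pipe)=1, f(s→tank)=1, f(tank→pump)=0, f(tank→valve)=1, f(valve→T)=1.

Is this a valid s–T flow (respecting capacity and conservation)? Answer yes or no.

Yes

Every edge has 0 ≤ f(e) ≤ cap(e).
At each intermediate node, inflow equals outflow.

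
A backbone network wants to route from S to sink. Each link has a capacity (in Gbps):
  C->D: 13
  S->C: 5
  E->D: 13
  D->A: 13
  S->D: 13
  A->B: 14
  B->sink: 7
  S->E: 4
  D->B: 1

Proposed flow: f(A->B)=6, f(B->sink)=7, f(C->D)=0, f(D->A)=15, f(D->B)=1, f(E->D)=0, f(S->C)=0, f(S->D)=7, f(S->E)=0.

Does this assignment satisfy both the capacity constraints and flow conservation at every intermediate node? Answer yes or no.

Capacity violated on D->A: flow 15 > capacity 13.

No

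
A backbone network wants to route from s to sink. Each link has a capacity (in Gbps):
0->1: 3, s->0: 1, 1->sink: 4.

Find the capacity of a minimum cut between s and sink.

1

Max flow = 1 (via 1 augmenting path).
In the residual at optimum, the set reachable from s is {s}.
Cut edges: s->0 (cap 1). Sum = 1.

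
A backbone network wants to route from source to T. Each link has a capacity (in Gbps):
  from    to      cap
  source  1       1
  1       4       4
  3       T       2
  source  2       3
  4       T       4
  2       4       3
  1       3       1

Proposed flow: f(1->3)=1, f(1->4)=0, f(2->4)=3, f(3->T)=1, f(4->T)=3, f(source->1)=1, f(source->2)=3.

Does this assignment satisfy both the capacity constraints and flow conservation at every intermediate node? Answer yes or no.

Yes

Every edge has 0 ≤ f(e) ≤ cap(e).
At each intermediate node, inflow equals outflow.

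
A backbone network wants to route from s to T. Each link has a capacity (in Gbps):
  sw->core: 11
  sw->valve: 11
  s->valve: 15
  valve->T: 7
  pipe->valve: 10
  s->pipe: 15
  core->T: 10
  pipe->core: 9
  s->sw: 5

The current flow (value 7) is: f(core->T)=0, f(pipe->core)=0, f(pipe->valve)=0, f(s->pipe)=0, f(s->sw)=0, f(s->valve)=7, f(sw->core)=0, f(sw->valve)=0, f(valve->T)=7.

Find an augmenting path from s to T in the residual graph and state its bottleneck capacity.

s->sw->core->T, bottleneck 5

Residual along s->sw->core->T: s->sw: 5, sw->core: 11, core->T: 10.
Bottleneck = min = 5.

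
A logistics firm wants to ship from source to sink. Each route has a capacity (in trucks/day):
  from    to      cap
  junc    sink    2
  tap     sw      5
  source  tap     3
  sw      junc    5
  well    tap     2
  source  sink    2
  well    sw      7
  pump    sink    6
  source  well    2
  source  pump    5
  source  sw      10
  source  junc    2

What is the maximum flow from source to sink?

9

Augment source->sink: bottleneck 2. Total 2.
Augment source->pump->sink: bottleneck 5. Total 7.
Augment source->junc->sink: bottleneck 2. Total 9.
No augmenting path remains in the residual graph.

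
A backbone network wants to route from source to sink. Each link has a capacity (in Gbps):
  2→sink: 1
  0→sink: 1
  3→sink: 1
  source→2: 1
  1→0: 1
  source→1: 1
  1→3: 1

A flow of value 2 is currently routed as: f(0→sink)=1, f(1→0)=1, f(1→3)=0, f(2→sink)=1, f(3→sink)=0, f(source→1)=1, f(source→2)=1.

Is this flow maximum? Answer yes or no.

Residual reachable from source: {source}; sink is not reachable.
Saturated cut: source→1, source→2 with total capacity 2 = current flow value. Flow is maximum.

Yes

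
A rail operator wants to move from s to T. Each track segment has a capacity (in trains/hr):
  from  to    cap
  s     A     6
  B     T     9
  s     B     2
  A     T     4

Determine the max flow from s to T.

Augment s->B->T: bottleneck 2. Total 2.
Augment s->A->T: bottleneck 4. Total 6.
No augmenting path remains in the residual graph.

6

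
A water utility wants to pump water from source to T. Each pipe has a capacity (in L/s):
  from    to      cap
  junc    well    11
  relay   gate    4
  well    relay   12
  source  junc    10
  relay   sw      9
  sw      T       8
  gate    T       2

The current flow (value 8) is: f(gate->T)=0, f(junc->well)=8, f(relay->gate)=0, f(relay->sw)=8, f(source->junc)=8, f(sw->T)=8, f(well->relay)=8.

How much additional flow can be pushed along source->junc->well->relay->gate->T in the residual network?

2

Residual capacities along the path: source->junc: 2, junc->well: 3, well->relay: 4, relay->gate: 4, gate->T: 2.
Minimum is 2.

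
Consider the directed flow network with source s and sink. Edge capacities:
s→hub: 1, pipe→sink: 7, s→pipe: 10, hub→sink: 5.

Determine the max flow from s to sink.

Augment s→pipe→sink: bottleneck 7. Total 7.
Augment s→hub→sink: bottleneck 1. Total 8.
No augmenting path remains in the residual graph.

8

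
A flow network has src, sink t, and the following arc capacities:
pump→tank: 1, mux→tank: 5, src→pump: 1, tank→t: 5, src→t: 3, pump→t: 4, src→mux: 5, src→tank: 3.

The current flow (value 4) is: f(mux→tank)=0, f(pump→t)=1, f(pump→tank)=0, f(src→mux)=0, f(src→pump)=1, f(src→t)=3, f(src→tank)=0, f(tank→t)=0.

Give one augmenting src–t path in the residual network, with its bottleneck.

src→tank→t, bottleneck 3

Residual along src→tank→t: src→tank: 3, tank→t: 5.
Bottleneck = min = 3.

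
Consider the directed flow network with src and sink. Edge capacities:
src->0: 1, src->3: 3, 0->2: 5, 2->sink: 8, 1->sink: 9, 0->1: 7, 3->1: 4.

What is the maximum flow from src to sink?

4

Augment src->0->2->sink: bottleneck 1. Total 1.
Augment src->3->1->sink: bottleneck 3. Total 4.
No augmenting path remains in the residual graph.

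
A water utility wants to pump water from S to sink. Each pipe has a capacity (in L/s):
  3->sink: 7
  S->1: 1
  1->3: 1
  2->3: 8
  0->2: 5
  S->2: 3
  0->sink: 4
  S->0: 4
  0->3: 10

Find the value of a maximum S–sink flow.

Augment S->0->sink: bottleneck 4. Total 4.
Augment S->1->3->sink: bottleneck 1. Total 5.
Augment S->2->3->sink: bottleneck 3. Total 8.
No augmenting path remains in the residual graph.

8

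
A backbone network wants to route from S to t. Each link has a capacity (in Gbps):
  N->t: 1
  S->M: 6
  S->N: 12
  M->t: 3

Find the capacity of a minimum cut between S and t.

Max flow = 4 (via 2 augmenting paths).
In the residual at optimum, the set reachable from S is {M, N, S}.
Cut edges: N->t (cap 1), M->t (cap 3). Sum = 4.

4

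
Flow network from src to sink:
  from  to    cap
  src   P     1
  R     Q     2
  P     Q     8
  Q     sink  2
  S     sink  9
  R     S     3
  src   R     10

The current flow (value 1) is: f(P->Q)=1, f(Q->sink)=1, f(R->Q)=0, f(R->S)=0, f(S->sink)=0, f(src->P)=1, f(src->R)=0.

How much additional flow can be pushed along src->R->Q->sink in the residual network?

Residual capacities along the path: src->R: 10, R->Q: 2, Q->sink: 1.
Minimum is 1.

1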